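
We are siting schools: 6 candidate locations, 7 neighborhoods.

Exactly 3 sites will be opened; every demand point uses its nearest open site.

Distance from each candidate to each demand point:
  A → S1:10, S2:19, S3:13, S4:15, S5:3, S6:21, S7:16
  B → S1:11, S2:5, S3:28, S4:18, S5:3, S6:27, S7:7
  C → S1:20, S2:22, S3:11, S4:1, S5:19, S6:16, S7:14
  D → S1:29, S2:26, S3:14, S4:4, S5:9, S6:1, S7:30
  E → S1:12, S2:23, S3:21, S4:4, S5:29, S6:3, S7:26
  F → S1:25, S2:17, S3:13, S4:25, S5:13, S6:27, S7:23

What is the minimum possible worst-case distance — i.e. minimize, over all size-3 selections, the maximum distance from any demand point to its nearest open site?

Open {B, C, D}.
  Farthest demand point is S1 at distance 11 (to B); all others are ≤ 11.
With {B, C, E} the worst case is 11.
With {A, B, D} the worst case is 13.
No size-3 selection achieves below 11.

11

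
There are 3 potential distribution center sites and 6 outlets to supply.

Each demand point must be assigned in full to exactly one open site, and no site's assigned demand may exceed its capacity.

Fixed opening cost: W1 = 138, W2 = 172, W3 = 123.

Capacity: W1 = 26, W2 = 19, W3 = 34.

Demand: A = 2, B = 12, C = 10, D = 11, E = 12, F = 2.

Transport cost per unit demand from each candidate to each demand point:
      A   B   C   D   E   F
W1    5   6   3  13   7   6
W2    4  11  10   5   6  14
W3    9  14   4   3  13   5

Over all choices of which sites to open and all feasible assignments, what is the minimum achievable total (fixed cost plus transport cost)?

510

Open {W1, W3}; cheapest assignment that respects the capacities:
  W1 (cap 26, load 26): A, B, E — cost 2×5 + 12×6 + 12×7 = 166
  W3 (cap 34, load 23): C, D, F — cost 10×4 + 11×3 + 2×5 = 83
  Shipping 249, fixed 261 → total 510.
  Any other capacity-feasible assignment to {W1, W3} ships for at least 249.
Compare {W2, W3}: its best feasible assignment gives total 644.
Compare {W1, W2, W3}: its best feasible assignment gives total 658.
Every other set of open sites that can feasibly serve all demand totals ≥ 644 even under its best assignment. Minimum: 510.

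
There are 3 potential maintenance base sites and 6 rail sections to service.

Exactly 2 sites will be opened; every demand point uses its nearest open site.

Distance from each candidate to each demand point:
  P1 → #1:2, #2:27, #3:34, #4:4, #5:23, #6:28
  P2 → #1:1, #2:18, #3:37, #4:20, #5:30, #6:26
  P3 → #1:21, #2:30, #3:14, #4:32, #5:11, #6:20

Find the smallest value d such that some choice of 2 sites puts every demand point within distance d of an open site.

Open {P2, P3}.
  Farthest demand point is #4 at distance 20 (to P2); all others are ≤ 20.
With {P1, P3} the worst case is 27.
With {P1, P2} the worst case is 34.
No size-2 selection achieves below 20.

20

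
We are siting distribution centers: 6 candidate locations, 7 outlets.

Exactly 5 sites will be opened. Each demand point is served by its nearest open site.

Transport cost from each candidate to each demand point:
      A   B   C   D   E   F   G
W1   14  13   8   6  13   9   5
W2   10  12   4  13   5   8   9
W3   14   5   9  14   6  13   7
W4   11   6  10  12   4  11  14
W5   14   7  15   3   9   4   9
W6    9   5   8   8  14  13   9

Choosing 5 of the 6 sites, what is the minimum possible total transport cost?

Open {W1, W2, W4, W5, W6}.
  A→W6 9, B→W6 5, C→W2 4, D→W5 3, E→W4 4, F→W5 4, G→W1 5  ⇒ total 34.
Compare {W1, W2, W3, W4, W5}: total 35.
Compare {W1, W2, W3, W5, W6}: total 35.
No size-5 selection does better; minimum is 34.

34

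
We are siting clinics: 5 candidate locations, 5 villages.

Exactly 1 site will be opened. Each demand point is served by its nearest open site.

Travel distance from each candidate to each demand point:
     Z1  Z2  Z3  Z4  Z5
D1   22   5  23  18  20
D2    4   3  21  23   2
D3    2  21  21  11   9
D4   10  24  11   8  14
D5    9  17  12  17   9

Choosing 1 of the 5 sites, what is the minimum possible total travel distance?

Open {D2}.
  Z1→D2 4, Z2→D2 3, Z3→D2 21, Z4→D2 23, Z5→D2 2  ⇒ total 53.
Compare {D3}: total 64.
Compare {D5}: total 64.
No size-1 selection does better; minimum is 53.

53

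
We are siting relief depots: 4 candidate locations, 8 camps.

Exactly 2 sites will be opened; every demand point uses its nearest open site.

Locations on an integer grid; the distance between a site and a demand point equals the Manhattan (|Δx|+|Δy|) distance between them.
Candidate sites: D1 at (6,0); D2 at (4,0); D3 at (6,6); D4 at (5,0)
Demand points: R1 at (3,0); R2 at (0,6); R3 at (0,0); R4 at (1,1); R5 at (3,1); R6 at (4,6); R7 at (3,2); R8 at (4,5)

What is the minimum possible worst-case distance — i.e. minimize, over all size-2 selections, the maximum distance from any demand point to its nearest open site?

6

Open {D1, D3}.
  Farthest demand point is R2 at distance 6 (to D3); all others are ≤ 6.
With {D2, D3} the worst case is 6.
With {D3, D4} the worst case is 6.
No size-2 selection achieves below 6.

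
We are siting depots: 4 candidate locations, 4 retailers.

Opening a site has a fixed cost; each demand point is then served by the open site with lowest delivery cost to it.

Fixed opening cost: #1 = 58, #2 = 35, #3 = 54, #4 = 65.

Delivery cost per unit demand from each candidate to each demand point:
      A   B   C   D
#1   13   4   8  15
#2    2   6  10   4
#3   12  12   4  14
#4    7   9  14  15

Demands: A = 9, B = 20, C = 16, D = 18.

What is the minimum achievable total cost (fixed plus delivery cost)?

Open {#2, #3}: assign each demand point to its cheapest open site.
  A→#2 9×2=18, B→#2 20×6=120, C→#3 16×4=64, D→#2 18×4=72
  delivery cost 274, fixed 89 → total 363.
Compare {#1, #2, #3}: delivery cost 234 + fixed 147 = 381.
Compare {#1, #2}: delivery cost 298 + fixed 93 = 391.
Compare {#2}: delivery cost 370 + fixed 35 = 405.
All other subsets cost ≥ 381. Minimum total cost: 363.

363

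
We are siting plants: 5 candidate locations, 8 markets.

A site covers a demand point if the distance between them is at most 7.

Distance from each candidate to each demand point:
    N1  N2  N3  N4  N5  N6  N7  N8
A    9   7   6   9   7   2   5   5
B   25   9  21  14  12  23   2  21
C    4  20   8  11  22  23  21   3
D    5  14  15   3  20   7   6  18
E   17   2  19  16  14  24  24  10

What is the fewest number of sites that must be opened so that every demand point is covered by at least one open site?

Coverage sets (demand points within 7 of each site):
  A: {N2, N3, N5, N6, N7, N8}
  B: {N7}
  C: {N1, N8}
  D: {N1, N4, N6, N7}
  E: {N2}
No single site covers all 8 demand points.
But {A, D} covers everything, so the minimum is 2.

2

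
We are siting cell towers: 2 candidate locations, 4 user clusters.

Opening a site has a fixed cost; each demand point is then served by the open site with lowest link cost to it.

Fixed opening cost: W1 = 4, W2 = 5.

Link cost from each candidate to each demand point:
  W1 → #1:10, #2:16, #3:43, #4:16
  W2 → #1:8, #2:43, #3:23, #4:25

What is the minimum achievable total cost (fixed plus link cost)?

Open {W1, W2}: assign each demand point to its cheapest open site.
  #1→W2 8, #2→W1 16, #3→W2 23, #4→W1 16
  link cost 63, fixed 9 → total 72.
Compare {W1}: link cost 85 + fixed 4 = 89.
Compare {W2}: link cost 99 + fixed 5 = 104.

72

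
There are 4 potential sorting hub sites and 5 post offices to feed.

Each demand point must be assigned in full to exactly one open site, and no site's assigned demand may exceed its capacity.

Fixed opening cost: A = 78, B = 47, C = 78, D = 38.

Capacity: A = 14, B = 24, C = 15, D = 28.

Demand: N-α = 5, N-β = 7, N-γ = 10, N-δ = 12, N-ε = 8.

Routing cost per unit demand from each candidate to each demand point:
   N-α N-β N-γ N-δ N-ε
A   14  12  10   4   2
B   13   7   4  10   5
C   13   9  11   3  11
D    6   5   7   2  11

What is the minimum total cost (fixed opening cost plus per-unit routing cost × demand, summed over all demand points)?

Open {B, D}; cheapest assignment that respects the capacities:
  B (cap 24, load 18): N-γ, N-ε — cost 10×4 + 8×5 = 80
  D (cap 28, load 24): N-α, N-β, N-δ — cost 5×6 + 7×5 + 12×2 = 89
  Shipping 169, fixed 85 → total 254.
  Any other capacity-feasible assignment to {B, D} ships for at least 169.
Compare {A, B, D}: its best feasible assignment gives total 308.
Compare {B, C, D}: its best feasible assignment gives total 332.
Every other set of open sites that can feasibly serve all demand totals ≥ 308 even under its best assignment. Minimum: 254.

254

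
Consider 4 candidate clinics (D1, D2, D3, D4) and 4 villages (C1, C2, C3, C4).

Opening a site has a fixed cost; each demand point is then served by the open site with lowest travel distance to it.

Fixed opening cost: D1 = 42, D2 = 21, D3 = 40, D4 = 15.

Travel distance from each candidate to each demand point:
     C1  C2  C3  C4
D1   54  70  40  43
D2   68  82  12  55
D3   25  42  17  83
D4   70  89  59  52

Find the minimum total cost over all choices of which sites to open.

191

Open {D3, D4}: assign each demand point to its cheapest open site.
  C1→D3 25, C2→D3 42, C3→D3 17, C4→D4 52
  travel distance 136, fixed 55 → total 191.
Compare {D2, D3}: travel distance 134 + fixed 61 = 195.
Compare {D3}: travel distance 167 + fixed 40 = 207.
Compare {D2, D3, D4}: travel distance 131 + fixed 76 = 207.
All other subsets cost ≥ 195. Minimum total cost: 191.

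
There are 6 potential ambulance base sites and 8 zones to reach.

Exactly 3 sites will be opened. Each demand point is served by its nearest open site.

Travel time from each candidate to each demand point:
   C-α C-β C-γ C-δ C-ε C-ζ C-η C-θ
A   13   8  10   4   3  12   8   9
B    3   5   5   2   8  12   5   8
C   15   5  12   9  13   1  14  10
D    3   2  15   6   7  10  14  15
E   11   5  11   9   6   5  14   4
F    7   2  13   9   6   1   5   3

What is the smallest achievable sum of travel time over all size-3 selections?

Open {A, B, F}.
  C-α→B 3, C-β→F 2, C-γ→B 5, C-δ→B 2, C-ε→A 3, C-ζ→F 1, C-η→B 5, C-θ→F 3  ⇒ total 24.
Compare {B, C, F}: total 27.
Compare {B, D, F}: total 27.
No size-3 selection does better; minimum is 24.

24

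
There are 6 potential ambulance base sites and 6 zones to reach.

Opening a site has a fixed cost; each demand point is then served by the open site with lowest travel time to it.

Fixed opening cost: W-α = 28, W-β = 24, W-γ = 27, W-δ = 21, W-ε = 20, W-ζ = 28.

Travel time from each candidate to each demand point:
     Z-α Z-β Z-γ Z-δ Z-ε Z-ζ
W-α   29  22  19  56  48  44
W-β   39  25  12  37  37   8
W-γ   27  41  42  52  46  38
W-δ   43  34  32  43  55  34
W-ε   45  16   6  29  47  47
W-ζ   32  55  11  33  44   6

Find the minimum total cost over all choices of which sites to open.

Open {W-β, W-ε}: assign each demand point to its cheapest open site.
  Z-α→W-β 39, Z-β→W-ε 16, Z-γ→W-ε 6, Z-δ→W-ε 29, Z-ε→W-β 37, Z-ζ→W-β 8
  travel time 135, fixed 44 → total 179.
Compare {W-ε, W-ζ}: travel time 133 + fixed 48 = 181.
Compare {W-β}: travel time 158 + fixed 24 = 182.
Compare {W-β, W-γ, W-ε}: travel time 123 + fixed 71 = 194.
All other subsets cost ≥ 181. Minimum total cost: 179.

179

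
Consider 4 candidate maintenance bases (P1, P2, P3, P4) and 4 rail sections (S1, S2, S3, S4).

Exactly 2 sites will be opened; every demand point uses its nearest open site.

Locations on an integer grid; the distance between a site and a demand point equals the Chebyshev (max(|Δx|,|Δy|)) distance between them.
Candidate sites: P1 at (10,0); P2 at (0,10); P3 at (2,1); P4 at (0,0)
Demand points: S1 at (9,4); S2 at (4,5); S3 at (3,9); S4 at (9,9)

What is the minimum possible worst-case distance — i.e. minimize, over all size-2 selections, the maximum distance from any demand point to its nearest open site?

8

Open {P1, P3}.
  Farthest demand point is S3 at distance 8 (to P3); all others are ≤ 8.
With {P2, P3} the worst case is 8.
With {P3, P4} the worst case is 8.
No size-2 selection achieves below 8.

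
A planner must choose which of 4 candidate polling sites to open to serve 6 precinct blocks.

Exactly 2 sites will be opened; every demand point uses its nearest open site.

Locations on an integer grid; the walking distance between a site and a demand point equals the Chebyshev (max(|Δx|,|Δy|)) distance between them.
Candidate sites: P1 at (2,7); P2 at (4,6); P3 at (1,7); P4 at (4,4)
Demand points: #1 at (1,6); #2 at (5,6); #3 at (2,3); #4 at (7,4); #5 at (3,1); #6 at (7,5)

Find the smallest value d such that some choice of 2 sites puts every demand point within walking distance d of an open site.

3

Open {P1, P4}.
  Farthest demand point is #4 at walking distance 3 (to P4); all others are ≤ 3.
With {P2, P4} the worst case is 3.
With {P3, P4} the worst case is 3.
No size-2 selection achieves below 3.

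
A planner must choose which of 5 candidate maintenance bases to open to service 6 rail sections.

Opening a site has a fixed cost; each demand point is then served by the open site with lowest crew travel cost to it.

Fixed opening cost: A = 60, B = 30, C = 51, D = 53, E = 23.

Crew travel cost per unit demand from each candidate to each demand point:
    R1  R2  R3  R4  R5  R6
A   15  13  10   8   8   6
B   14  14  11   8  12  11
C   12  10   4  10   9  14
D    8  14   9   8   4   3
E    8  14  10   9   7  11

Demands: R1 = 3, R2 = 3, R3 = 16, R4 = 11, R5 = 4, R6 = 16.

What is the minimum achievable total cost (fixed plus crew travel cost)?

374

Open {C, D}: assign each demand point to its cheapest open site.
  R1→D 3×8=24, R2→C 3×10=30, R3→C 16×4=64, R4→D 11×8=88, R5→D 4×4=16, R6→D 16×3=48
  crew travel cost 270, fixed 104 → total 374.
Compare {C, D, E}: crew travel cost 270 + fixed 127 = 397.
Compare {B, C, D}: crew travel cost 270 + fixed 134 = 404.
Compare {D}: crew travel cost 362 + fixed 53 = 415.
All other subsets cost ≥ 397. Minimum total cost: 374.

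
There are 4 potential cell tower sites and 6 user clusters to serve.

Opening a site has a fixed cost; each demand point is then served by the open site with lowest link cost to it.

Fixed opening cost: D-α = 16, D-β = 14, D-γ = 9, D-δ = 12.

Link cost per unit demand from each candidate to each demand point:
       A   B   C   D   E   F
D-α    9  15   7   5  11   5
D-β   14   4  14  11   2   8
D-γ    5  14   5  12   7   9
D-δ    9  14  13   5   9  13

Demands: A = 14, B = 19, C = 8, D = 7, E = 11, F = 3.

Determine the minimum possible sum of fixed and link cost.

297

Open {D-α, D-β, D-γ}: assign each demand point to its cheapest open site.
  A→D-γ 14×5=70, B→D-β 19×4=76, C→D-γ 8×5=40, D→D-α 7×5=35, E→D-β 11×2=22, F→D-α 3×5=15
  link cost 258, fixed 39 → total 297.
Compare {D-β, D-γ, D-δ}: link cost 267 + fixed 35 = 302.
Compare {D-α, D-β, D-γ, D-δ}: link cost 258 + fixed 51 = 309.
Compare {D-β, D-γ}: link cost 309 + fixed 23 = 332.
All other subsets cost ≥ 302. Minimum total cost: 297.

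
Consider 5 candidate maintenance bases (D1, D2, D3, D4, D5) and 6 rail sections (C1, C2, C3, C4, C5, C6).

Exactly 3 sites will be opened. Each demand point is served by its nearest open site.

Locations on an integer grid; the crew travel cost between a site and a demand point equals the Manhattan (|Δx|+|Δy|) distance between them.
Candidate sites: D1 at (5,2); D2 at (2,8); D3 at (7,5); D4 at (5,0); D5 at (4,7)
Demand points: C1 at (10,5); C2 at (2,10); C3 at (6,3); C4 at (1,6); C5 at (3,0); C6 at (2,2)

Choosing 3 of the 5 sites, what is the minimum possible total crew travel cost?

17

Open {D1, D2, D3}.
  C1→D3 3, C2→D2 2, C3→D1 2, C4→D2 3, C5→D1 4, C6→D1 3  ⇒ total 17.
Compare {D2, D3, D4}: total 18.
Compare {D1, D2, D4}: total 20.
No size-3 selection does better; minimum is 17.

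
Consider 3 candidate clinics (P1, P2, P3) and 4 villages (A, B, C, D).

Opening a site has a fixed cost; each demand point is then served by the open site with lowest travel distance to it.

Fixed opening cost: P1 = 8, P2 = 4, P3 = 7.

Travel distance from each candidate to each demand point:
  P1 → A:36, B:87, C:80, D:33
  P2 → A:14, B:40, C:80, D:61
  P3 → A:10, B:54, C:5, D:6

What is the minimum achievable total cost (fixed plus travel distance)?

72

Open {P2, P3}: assign each demand point to its cheapest open site.
  A→P3 10, B→P2 40, C→P3 5, D→P3 6
  travel distance 61, fixed 11 → total 72.
Compare {P1, P2, P3}: travel distance 61 + fixed 19 = 80.
Compare {P3}: travel distance 75 + fixed 7 = 82.
Compare {P1, P3}: travel distance 75 + fixed 15 = 90.
All other subsets cost ≥ 80. Minimum total cost: 72.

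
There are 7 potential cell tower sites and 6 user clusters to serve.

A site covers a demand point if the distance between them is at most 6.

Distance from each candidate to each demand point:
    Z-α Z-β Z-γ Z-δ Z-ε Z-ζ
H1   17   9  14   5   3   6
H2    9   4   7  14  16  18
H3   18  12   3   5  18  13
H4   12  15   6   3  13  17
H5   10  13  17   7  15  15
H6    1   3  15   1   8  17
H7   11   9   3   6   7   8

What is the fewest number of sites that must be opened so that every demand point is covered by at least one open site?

Coverage sets (demand points within 6 of each site):
  H1: {Z-δ, Z-ε, Z-ζ}
  H2: {Z-β}
  H3: {Z-γ, Z-δ}
  H4: {Z-γ, Z-δ}
  H5: {}
  H6: {Z-α, Z-β, Z-δ}
  H7: {Z-γ, Z-δ}
No 2 sites suffice: every size-2 union leaves at least one demand point uncovered.
But {H1, H3, H6} covers everything, so the minimum is 3.

3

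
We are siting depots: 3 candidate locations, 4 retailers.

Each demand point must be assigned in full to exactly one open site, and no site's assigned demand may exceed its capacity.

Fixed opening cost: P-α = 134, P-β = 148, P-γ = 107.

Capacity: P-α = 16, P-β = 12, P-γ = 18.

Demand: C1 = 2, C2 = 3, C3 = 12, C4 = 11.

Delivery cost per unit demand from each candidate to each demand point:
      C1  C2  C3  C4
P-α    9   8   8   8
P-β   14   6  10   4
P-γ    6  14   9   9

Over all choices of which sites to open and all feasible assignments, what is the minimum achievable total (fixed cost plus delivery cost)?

461

Open {P-β, P-γ}; cheapest assignment that respects the capacities:
  P-β (cap 12, load 11): C4 — cost 11×4 = 44
  P-γ (cap 18, load 17): C1, C2, C3 — cost 2×6 + 3×14 + 12×9 = 162
  Shipping 206, fixed 255 → total 461.
  Any other capacity-feasible assignment to {P-β, P-γ} ships for at least 206.
Compare {P-α, P-γ}: its best feasible assignment gives total 472.
Compare {P-α, P-β}: its best feasible assignment gives total 532.
Every other set of open sites that can feasibly serve all demand totals ≥ 472 even under its best assignment. Minimum: 461.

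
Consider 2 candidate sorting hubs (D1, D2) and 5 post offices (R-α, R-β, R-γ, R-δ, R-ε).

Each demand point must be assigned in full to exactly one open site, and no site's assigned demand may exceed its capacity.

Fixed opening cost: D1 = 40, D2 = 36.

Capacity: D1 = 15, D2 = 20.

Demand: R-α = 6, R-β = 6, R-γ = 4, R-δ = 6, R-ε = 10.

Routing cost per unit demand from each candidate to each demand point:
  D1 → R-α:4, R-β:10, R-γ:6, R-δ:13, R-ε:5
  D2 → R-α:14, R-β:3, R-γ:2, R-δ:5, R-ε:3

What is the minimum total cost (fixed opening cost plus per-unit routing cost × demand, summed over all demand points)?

228

Open {D1, D2}; cheapest assignment that respects the capacities:
  D1 (cap 15, load 12): R-α, R-β — cost 6×4 + 6×10 = 84
  D2 (cap 20, load 20): R-γ, R-δ, R-ε — cost 4×2 + 6×5 + 10×3 = 68
  Shipping 152, fixed 76 → total 228.
  Any other capacity-feasible assignment to {D1, D2} ships for at least 152.
Total demand is 32 and no other set of sites has combined capacity ≥ 32, so {D1, D2} is the only feasible choice of open sites. Minimum: 228.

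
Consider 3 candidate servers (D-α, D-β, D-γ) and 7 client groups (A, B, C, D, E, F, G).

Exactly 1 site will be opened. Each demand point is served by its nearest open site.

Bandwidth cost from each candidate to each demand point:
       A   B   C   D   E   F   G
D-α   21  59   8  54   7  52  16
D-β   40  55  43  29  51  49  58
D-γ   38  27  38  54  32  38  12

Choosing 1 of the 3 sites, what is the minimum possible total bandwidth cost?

Open {D-α}.
  A→D-α 21, B→D-α 59, C→D-α 8, D→D-α 54, E→D-α 7, F→D-α 52, G→D-α 16  ⇒ total 217.
Compare {D-γ}: total 239.
Compare {D-β}: total 325.

217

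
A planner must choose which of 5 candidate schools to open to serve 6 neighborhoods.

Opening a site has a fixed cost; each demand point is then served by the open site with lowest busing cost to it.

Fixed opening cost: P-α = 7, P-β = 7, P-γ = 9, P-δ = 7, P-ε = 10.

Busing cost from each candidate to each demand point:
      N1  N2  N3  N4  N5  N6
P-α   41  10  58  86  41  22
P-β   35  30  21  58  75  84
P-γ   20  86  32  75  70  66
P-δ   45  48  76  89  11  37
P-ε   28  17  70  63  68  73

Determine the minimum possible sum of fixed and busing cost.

Open {P-α, P-β, P-γ, P-δ}: assign each demand point to its cheapest open site.
  N1→P-γ 20, N2→P-α 10, N3→P-β 21, N4→P-β 58, N5→P-δ 11, N6→P-α 22
  busing cost 142, fixed 30 → total 172.
Compare {P-α, P-β, P-δ}: busing cost 157 + fixed 21 = 178.
Compare {P-α, P-β, P-δ, P-ε}: busing cost 150 + fixed 31 = 181.
Compare {P-α, P-β, P-γ, P-δ, P-ε}: busing cost 142 + fixed 40 = 182.
All other subsets cost ≥ 178. Minimum total cost: 172.

172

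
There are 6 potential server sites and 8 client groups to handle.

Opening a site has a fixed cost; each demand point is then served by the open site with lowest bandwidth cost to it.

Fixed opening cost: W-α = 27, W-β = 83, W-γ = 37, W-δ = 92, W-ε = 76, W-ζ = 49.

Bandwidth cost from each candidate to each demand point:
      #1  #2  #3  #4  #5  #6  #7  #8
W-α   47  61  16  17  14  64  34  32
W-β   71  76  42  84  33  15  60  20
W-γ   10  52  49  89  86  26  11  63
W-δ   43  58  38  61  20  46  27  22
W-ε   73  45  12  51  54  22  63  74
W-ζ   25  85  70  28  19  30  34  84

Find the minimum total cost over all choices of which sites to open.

Open {W-α, W-γ}: assign each demand point to its cheapest open site.
  #1→W-γ 10, #2→W-γ 52, #3→W-α 16, #4→W-α 17, #5→W-α 14, #6→W-γ 26, #7→W-γ 11, #8→W-α 32
  bandwidth cost 178, fixed 64 → total 242.
Compare {W-α, W-γ, W-ζ}: bandwidth cost 178 + fixed 113 = 291.
Compare {W-α, W-β, W-γ}: bandwidth cost 155 + fixed 147 = 302.
Compare {W-α, W-γ, W-ε}: bandwidth cost 163 + fixed 140 = 303.
All other subsets cost ≥ 291. Minimum total cost: 242.

242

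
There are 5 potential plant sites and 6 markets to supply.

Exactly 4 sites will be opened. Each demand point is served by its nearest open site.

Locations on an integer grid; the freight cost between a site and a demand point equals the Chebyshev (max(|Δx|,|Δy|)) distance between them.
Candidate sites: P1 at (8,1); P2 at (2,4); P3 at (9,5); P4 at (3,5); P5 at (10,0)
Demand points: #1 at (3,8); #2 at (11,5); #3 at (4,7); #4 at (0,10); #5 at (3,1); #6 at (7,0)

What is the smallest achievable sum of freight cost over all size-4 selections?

Open {P1, P2, P3, P4}.
  #1→P4 3, #2→P3 2, #3→P4 2, #4→P4 5, #5→P2 3, #6→P1 1  ⇒ total 16.
Compare {P1, P3, P4, P5}: total 17.
Compare {P1, P2, P4, P5}: total 18.
No size-4 selection does better; minimum is 16.

16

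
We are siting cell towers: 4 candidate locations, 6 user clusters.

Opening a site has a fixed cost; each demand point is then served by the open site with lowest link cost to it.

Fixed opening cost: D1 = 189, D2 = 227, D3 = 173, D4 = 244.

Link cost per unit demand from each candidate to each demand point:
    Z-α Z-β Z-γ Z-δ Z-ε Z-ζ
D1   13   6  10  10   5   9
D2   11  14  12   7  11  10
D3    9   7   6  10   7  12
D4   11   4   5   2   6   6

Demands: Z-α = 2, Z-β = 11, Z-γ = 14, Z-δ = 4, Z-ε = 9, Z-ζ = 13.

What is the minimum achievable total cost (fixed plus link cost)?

520

Open {D4}: assign each demand point to its cheapest open site.
  Z-α→D4 2×11=22, Z-β→D4 11×4=44, Z-γ→D4 14×5=70, Z-δ→D4 4×2=8, Z-ε→D4 9×6=54, Z-ζ→D4 13×6=78
  link cost 276, fixed 244 → total 520.
Compare {D3}: link cost 438 + fixed 173 = 611.
Compare {D1}: link cost 434 + fixed 189 = 623.
Compare {D3, D4}: link cost 272 + fixed 417 = 689.
All other subsets cost ≥ 611. Minimum total cost: 520.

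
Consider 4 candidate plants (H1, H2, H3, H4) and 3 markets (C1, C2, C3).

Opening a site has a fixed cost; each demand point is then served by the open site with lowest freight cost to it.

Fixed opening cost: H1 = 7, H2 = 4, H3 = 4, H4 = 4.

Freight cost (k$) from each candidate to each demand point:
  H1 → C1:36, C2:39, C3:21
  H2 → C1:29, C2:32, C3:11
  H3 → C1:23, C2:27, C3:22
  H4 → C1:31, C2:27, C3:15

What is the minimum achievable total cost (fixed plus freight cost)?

69

Open {H2, H3}: assign each demand point to its cheapest open site.
  C1→H3 23, C2→H3 27, C3→H2 11
  freight cost 61, fixed 8 → total 69.
Compare {H3, H4}: freight cost 65 + fixed 8 = 73.
Compare {H2, H3, H4}: freight cost 61 + fixed 12 = 73.
Compare {H2, H4}: freight cost 67 + fixed 8 = 75.
All other subsets cost ≥ 73. Minimum total cost: 69.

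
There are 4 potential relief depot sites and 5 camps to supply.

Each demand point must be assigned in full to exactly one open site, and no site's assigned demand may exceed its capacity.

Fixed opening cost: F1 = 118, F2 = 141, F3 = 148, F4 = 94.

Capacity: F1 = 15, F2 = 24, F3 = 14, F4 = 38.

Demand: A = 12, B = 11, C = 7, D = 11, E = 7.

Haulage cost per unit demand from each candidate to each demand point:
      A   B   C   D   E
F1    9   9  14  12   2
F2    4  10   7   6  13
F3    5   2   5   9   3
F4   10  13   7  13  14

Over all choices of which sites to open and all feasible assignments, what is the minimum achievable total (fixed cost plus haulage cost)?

Open {F2, F4}; cheapest assignment that respects the capacities:
  F2 (cap 24, load 23): A, D — cost 12×4 + 11×6 = 114
  F4 (cap 38, load 25): B, C, E — cost 11×13 + 7×7 + 7×14 = 290
  Shipping 404, fixed 235 → total 639.
  Any other capacity-feasible assignment to {F2, F4} ships for at least 404.
Compare {F1, F2, F3}: its best feasible assignment gives total 655.
Compare {F2, F3, F4}: its best feasible assignment gives total 666.
Every other set of open sites that can feasibly serve all demand totals ≥ 655 even under its best assignment. Minimum: 639.

639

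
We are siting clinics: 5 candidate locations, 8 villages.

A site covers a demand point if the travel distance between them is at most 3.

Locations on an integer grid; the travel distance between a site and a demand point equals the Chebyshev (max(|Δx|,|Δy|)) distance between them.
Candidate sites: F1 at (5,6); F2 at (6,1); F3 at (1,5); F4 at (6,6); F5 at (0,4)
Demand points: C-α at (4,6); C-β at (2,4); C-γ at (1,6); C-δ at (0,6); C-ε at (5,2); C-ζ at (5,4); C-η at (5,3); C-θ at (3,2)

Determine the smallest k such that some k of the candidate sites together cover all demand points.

2

Coverage sets (demand points within 3 of each site):
  F1: {C-α, C-β, C-ζ, C-η}
  F2: {C-ε, C-ζ, C-η, C-θ}
  F3: {C-α, C-β, C-γ, C-δ, C-θ}
  F4: {C-α, C-ζ, C-η}
  F5: {C-β, C-γ, C-δ, C-θ}
No single site covers all 8 demand points.
But {F2, F3} covers everything, so the minimum is 2.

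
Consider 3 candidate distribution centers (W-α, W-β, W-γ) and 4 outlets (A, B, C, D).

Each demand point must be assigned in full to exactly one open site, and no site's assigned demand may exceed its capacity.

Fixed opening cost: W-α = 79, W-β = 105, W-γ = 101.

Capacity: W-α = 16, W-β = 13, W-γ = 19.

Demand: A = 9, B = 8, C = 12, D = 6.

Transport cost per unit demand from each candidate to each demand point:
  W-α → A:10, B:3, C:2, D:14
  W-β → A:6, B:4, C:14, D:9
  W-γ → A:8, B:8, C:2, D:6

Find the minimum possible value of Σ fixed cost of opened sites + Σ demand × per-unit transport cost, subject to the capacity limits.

423

Open {W-α, W-β, W-γ}; cheapest assignment that respects the capacities:
  W-α (cap 16, load 8): B — cost 8×3 = 24
  W-β (cap 13, load 9): A — cost 9×6 = 54
  W-γ (cap 19, load 18): C, D — cost 12×2 + 6×6 = 60
  Shipping 138, fixed 285 → total 423.
  Any other capacity-feasible assignment to {W-α, W-β, W-γ} ships for at least 138.
Total demand is 35; every other set of sites either has combined capacity below 35 or cannot fit the demands without splitting one across sites, so {W-α, W-β, W-γ} is the only feasible choice of open sites. Minimum: 423.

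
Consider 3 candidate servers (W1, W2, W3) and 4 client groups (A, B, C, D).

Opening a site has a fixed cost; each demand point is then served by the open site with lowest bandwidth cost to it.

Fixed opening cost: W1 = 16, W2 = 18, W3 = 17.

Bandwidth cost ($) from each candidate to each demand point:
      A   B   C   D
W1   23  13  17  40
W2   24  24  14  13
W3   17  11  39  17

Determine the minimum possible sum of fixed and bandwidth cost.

90

Open {W2, W3}: assign each demand point to its cheapest open site.
  A→W3 17, B→W3 11, C→W2 14, D→W2 13
  bandwidth cost 55, fixed 35 → total 90.
Compare {W2}: bandwidth cost 75 + fixed 18 = 93.
Compare {W1, W3}: bandwidth cost 62 + fixed 33 = 95.
Compare {W1, W2}: bandwidth cost 63 + fixed 34 = 97.
All other subsets cost ≥ 93. Minimum total cost: 90.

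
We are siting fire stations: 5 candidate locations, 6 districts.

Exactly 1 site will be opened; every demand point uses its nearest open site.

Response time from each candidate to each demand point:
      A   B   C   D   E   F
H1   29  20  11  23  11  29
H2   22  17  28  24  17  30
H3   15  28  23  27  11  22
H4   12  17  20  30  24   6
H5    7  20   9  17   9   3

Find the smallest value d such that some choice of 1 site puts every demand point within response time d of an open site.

Open {H5}.
  Farthest demand point is B at response time 20 (to H5); all others are ≤ 20.
With {H3} the worst case is 28.
With {H1} the worst case is 29.
No size-1 selection achieves below 20.

20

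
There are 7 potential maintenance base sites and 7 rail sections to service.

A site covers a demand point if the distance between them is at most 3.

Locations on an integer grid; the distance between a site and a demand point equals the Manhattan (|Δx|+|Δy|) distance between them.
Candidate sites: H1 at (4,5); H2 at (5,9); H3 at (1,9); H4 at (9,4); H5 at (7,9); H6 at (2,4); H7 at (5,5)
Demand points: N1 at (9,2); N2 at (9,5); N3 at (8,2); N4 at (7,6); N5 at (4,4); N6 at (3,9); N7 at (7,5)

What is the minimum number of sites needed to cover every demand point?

Coverage sets (demand points within 3 of each site):
  H1: {N5, N7}
  H2: {N6}
  H3: {N6}
  H4: {N1, N2, N3, N7}
  H5: {N4}
  H6: {N5}
  H7: {N4, N5, N7}
No 2 sites suffice: every size-2 union leaves at least one demand point uncovered.
But {H2, H4, H7} covers everything, so the minimum is 3.

3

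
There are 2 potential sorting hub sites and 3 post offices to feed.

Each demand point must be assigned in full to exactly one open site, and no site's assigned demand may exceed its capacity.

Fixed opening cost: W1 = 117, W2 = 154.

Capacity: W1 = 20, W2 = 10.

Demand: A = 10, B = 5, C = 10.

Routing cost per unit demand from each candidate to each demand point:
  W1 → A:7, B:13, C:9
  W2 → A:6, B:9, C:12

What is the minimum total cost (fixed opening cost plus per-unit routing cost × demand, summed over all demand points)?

Open {W1, W2}; cheapest assignment that respects the capacities:
  W1 (cap 20, load 20): A, C — cost 10×7 + 10×9 = 160
  W2 (cap 10, load 5): B — cost 5×9 = 45
  Shipping 205, fixed 271 → total 476.
  Any other capacity-feasible assignment to {W1, W2} ships for at least 205.
Total demand is 25 and no other set of sites has combined capacity ≥ 25, so {W1, W2} is the only feasible choice of open sites. Minimum: 476.

476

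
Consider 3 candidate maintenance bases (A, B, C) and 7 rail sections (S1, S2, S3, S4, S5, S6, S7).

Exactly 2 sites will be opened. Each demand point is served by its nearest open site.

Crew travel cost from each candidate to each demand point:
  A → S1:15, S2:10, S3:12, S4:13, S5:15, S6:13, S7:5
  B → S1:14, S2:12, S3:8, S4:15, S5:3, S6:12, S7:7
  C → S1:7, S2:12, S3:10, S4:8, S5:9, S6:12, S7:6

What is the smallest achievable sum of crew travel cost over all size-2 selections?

56

Open {B, C}.
  S1→C 7, S2→B 12, S3→B 8, S4→C 8, S5→B 3, S6→B 12, S7→C 6  ⇒ total 56.
Compare {A, C}: total 61.
Compare {A, B}: total 65.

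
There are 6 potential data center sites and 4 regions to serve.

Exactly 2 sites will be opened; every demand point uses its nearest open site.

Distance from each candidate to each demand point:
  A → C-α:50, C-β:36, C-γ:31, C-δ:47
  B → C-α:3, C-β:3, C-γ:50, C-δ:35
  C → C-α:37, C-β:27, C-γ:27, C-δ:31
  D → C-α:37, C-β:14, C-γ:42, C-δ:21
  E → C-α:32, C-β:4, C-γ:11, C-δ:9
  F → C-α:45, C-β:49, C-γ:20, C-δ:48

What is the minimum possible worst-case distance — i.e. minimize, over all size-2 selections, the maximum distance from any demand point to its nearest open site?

11

Open {B, E}.
  Farthest demand point is C-γ at distance 11 (to E); all others are ≤ 11.
With {B, C} the worst case is 31.
With {A, E} the worst case is 32.
No size-2 selection achieves below 11.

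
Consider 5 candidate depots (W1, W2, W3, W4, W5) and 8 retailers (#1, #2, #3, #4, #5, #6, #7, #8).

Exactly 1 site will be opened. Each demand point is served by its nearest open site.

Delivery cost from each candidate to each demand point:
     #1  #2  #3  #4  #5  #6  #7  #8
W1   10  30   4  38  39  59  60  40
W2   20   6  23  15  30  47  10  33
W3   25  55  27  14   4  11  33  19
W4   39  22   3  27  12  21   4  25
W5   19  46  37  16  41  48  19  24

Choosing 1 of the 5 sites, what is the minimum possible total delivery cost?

Open {W4}.
  #1→W4 39, #2→W4 22, #3→W4 3, #4→W4 27, #5→W4 12, #6→W4 21, #7→W4 4, #8→W4 25  ⇒ total 153.
Compare {W2}: total 184.
Compare {W3}: total 188.
No size-1 selection does better; minimum is 153.

153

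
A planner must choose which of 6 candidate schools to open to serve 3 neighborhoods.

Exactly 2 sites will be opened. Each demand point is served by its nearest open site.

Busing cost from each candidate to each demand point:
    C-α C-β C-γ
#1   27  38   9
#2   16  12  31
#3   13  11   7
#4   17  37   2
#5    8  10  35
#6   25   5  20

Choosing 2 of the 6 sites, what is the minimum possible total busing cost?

20

Open {#4, #5}.
  C-α→#5 8, C-β→#5 10, C-γ→#4 2  ⇒ total 20.
Compare {#4, #6}: total 24.
Compare {#3, #5}: total 25.
No size-2 selection does better; minimum is 20.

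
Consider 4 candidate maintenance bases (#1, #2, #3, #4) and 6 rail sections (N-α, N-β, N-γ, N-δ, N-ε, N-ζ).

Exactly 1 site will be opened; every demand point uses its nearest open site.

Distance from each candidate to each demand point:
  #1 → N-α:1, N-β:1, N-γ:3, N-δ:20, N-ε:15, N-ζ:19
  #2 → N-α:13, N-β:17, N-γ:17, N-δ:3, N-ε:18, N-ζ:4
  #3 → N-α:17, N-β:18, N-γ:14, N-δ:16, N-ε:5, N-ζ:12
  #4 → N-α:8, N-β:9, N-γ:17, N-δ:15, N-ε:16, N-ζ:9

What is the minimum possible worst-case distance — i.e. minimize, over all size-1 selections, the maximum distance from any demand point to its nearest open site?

17

Open {#4}.
  Farthest demand point is N-γ at distance 17 (to #4); all others are ≤ 17.
With {#2} the worst case is 18.
With {#3} the worst case is 18.
No size-1 selection achieves below 17.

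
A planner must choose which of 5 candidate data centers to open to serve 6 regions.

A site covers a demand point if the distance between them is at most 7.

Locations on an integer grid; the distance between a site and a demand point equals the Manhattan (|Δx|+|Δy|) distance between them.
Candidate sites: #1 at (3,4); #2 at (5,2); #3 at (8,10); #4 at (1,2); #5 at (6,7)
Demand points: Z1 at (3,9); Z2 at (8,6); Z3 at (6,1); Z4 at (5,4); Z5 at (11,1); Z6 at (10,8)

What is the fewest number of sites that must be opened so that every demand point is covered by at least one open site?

Coverage sets (demand points within 7 of each site):
  #1: {Z1, Z2, Z3, Z4}
  #2: {Z2, Z3, Z4, Z5}
  #3: {Z1, Z2, Z6}
  #4: {Z3, Z4}
  #5: {Z1, Z2, Z3, Z4, Z6}
No single site covers all 6 demand points.
But {#2, #3} covers everything, so the minimum is 2.

2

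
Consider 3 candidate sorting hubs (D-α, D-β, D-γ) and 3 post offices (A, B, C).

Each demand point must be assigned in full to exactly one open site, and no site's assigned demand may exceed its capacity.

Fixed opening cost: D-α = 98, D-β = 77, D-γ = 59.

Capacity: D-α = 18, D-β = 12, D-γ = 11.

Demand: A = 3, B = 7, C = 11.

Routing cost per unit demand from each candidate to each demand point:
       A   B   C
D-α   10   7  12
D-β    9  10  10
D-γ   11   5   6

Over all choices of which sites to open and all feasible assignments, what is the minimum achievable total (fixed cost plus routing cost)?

Open {D-β, D-γ}; cheapest assignment that respects the capacities:
  D-β (cap 12, load 10): A, B — cost 3×9 + 7×10 = 97
  D-γ (cap 11, load 11): C — cost 11×6 = 66
  Shipping 163, fixed 136 → total 299.
  Any other capacity-feasible assignment to {D-β, D-γ} ships for at least 163.
Compare {D-α, D-γ}: its best feasible assignment gives total 302.
Compare {D-α, D-β}: its best feasible assignment gives total 364.
Every other set of open sites that can feasibly serve all demand totals ≥ 302 even under its best assignment. Minimum: 299.

299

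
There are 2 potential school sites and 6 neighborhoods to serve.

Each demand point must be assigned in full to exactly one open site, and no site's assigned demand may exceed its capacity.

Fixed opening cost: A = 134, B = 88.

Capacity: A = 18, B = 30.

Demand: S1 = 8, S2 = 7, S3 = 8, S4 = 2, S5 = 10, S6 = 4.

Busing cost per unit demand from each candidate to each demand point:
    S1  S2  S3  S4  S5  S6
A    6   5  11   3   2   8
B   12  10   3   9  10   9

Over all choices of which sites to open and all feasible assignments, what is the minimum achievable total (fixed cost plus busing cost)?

Open {A, B}; cheapest assignment that respects the capacities:
  A (cap 18, load 18): S1, S5 — cost 8×6 + 10×2 = 68
  B (cap 30, load 21): S2, S3, S4, S6 — cost 7×10 + 8×3 + 2×9 + 4×9 = 148
  Shipping 216, fixed 222 → total 438.
  Any other capacity-feasible assignment to {A, B} ships for at least 216.
Total demand is 39 and no other set of sites has combined capacity ≥ 39, so {A, B} is the only feasible choice of open sites. Minimum: 438.

438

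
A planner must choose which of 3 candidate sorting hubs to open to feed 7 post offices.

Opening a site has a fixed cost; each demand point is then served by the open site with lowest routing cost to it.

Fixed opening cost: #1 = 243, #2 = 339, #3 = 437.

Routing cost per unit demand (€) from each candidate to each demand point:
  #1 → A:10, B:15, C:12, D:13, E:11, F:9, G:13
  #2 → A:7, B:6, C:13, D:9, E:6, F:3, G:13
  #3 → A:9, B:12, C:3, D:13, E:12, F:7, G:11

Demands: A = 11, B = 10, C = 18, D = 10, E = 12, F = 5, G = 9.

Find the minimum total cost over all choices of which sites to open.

Open {#2}: assign each demand point to its cheapest open site.
  A→#2 11×7=77, B→#2 10×6=60, C→#2 18×13=234, D→#2 10×9=90, E→#2 12×6=72, F→#2 5×3=15, G→#2 9×13=117
  routing cost 665, fixed 339 → total 1004.
Compare {#3}: routing cost 681 + fixed 437 = 1118.
Compare {#1}: routing cost 900 + fixed 243 = 1143.
Compare {#1, #2}: routing cost 647 + fixed 582 = 1229.
All other subsets cost ≥ 1118. Minimum total cost: 1004.

1004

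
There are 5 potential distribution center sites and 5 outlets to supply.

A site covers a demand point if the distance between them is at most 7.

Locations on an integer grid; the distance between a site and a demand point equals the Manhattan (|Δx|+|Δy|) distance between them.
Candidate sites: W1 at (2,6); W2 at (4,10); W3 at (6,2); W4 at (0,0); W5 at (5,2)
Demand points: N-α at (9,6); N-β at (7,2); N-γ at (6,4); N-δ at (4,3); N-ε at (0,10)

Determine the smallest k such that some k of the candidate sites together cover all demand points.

2

Coverage sets (demand points within 7 of each site):
  W1: {N-α, N-γ, N-δ, N-ε}
  W2: {N-δ, N-ε}
  W3: {N-α, N-β, N-γ, N-δ}
  W4: {N-δ}
  W5: {N-β, N-γ, N-δ}
No single site covers all 5 demand points.
But {W1, W3} covers everything, so the minimum is 2.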